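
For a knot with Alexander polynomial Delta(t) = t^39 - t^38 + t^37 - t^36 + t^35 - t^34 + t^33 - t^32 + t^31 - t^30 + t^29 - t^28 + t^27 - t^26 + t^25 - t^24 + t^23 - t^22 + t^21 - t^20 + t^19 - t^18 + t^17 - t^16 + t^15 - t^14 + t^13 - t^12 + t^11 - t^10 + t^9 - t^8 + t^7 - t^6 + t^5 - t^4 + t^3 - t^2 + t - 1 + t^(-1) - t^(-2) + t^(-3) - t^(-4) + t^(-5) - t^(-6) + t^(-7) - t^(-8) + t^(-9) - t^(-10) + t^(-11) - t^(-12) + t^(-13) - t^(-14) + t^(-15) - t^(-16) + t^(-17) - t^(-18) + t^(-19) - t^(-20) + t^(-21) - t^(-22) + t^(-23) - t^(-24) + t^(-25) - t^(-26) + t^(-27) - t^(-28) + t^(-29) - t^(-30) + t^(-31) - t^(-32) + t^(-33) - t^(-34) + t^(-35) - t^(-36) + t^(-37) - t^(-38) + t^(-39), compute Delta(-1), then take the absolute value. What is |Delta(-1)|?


Step 1: The polynomial has 79 terms with alternating signs, exponents from 39 down to -39.
Step 2: Substitute t = -1. The i-th term has coefficient (-1)^i and exponent (m-i),
  so its value is (-1)^i * (-1)^(m-i) = (-1)^m = -1 for every i.
Step 3: All 79 terms equal -1, so Delta(-1) = 79 * (-1) = -79
Step 4: |Delta(-1)| = 79

79


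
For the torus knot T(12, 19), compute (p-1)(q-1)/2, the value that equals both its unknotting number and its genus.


For a torus knot T(p,q), both the unknotting number and genus equal (p-1)(q-1)/2.
= (12-1)(19-1)/2
= 11*18/2
= 198/2 = 99

99


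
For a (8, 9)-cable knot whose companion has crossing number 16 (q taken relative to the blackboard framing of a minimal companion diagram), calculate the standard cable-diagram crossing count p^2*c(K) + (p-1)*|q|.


Step 1: Each of the c(K) crossings of the companion diagram becomes p*p = p^2 crossings among the p parallel strands, and each of the |q| twists s_1 s_2 ... s_(p-1) adds (p-1) crossings.
  Crossings = p^2 * c(K) + (p-1)*|q|
Step 2: = 8^2 * 16 + (8-1)*9
Step 3: = 64*16 + 7*9
Step 4: = 1024 + 63 = 1087

1087


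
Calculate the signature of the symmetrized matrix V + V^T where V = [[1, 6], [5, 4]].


Step 1: V + V^T = [[2, 11], [11, 8]]
Step 2: trace = 10, det = -105
Step 3: Discriminant = 10^2 - 4*(-105) = 520
Step 4: Eigenvalues: 16.4018, -6.40175
Step 5: Signature = (# positive eigenvalues) - (# negative eigenvalues) = 0

0


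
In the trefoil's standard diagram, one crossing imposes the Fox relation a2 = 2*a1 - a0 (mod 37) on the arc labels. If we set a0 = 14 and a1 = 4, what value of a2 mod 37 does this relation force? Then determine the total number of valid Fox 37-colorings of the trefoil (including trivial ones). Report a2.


Step 1: Apply the given crossing relation 2*a1 - a0 - a2 = 0 (mod 37).
  a2 = 2*a1 - a0 mod 37
  a2 = 2*4 - 14 mod 37
  a2 = 8 - 14 mod 37
  a2 = -6 mod 37 = 31
Step 2: The trefoil has determinant 3.
  Number of Fox p-colorings (p prime) is p^2 if p = 3, else p.
  Since 37 does not divide 3, only trivial (constant) colorings exist.
  (So the trial a0 = 14, a1 = 4 with a0 != a1 does NOT extend to a valid coloring of the whole trefoil: the other two crossing relations require 3*(a1 - a0) = 0 (mod 37), which fails.)
  Total colorings = 37
Step 3: a2 = 31, total Fox 37-colorings = 37

31


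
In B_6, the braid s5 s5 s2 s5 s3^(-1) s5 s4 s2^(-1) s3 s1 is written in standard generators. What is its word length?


The word length counts the number of generators (including inverses).
Listing each generator: s5, s5, s2, s5, s3^(-1), s5, s4, s2^(-1), s3, s1
There are 10 generators in this braid word.

10


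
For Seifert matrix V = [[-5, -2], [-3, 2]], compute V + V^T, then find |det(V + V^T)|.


Step 1: Form V + V^T where V = [[-5, -2], [-3, 2]]
  V^T = [[-5, -3], [-2, 2]]
  V + V^T = [[-10, -5], [-5, 4]]
Step 2: det(V + V^T) = (-10)*4 - (-5)*(-5)
  = -40 - 25 = -65
Step 3: Knot determinant = |det(V + V^T)| = |-65| = 65

65


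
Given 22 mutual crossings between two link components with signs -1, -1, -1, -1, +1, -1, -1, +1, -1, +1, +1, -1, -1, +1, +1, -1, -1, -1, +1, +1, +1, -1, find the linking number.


Step 1: Count positive crossings: 9
Step 2: Count negative crossings: 13
Step 3: Sum of signs = 9 - 13 = -4
Step 4: Linking number = sum/2 = -4/2 = -2

-2


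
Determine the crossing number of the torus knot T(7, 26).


For a torus knot T(p, q) with gcd(p,q)=1,
the crossing number is min(p*(q-1), q*(p-1)).
p*(q-1) = 7*25 = 175
q*(p-1) = 26*6 = 156
min(175, 156) = 156

156


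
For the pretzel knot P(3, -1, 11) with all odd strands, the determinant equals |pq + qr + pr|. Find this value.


Step 1: Compute pq + qr + pr.
pq = 3*(-1) = -3
qr = (-1)*11 = -11
pr = 3*11 = 33
pq + qr + pr = -3 + (-11) + 33 = 19
Step 2: Take absolute value.
det(P(3,-1,11)) = |19| = 19

19


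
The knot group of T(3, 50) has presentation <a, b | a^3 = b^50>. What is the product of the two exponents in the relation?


The relation is a^3 = b^50.
Product of exponents = 3 * 50
= 150

150


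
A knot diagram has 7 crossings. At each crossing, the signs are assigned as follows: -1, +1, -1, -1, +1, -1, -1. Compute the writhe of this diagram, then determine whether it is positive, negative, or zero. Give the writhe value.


Step 1: Count positive crossings (+1).
Positive crossings: 2
Step 2: Count negative crossings (-1).
Negative crossings: 5
Step 3: Writhe = (positive) - (negative)
w = 2 - 5 = -3
Step 4: |w| = 3, and w is negative

-3


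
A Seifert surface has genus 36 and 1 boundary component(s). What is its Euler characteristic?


chi = 2 - 2g - b
= 2 - 2*36 - 1
= 2 - 72 - 1 = -71

-71


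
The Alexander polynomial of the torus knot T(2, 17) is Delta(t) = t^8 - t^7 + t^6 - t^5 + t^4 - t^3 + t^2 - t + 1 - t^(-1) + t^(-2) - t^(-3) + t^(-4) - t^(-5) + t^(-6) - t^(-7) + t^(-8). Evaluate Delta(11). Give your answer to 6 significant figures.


Substituting t = 11 into Delta(t) = t^8 - t^7 + t^6 - t^5 + t^4 - t^3 + t^2 - t + 1 - t^(-1) + t^(-2) - t^(-3) + t^(-4) - t^(-5) + t^(-6) - t^(-7) + t^(-8):
Term values: (214358881) + (-19487171) + (1771561) + (-161051) + (14641) + (-1331) + (121) + (-11) + (1) + (-0.0909091) + (0.00826446) + (-0.000751315) + (6.83013e-05) + (-6.20921e-06) + (5.64474e-07) + (-5.13158e-08) + (4.66507e-09)
Sum = 196495640.9
Rounded to 6 significant figures: 1.96496e+08

1.96496e+08


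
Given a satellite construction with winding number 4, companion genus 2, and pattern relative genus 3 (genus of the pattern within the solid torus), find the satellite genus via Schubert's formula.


Schubert: g(satellite) = g_rel(pattern) + |winding| * g(companion),
where g_rel(pattern) is the genus of the pattern relative to the solid torus.
= 3 + 4 * 2
= 3 + 8 = 11

11


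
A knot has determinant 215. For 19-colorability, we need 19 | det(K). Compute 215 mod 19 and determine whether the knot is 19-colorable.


Step 1: A knot is p-colorable if and only if p divides its determinant.
Step 2: Compute 215 mod 19.
215 = 11 * 19 + 6
Step 3: 215 mod 19 = 6
Step 4: The knot is 19-colorable: no

6


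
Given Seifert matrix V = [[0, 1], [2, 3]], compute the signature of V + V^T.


Step 1: V + V^T = [[0, 3], [3, 6]]
Step 2: trace = 6, det = -9
Step 3: Discriminant = 6^2 - 4*(-9) = 72
Step 4: Eigenvalues: 7.24264, -1.24264
Step 5: Signature = (# positive eigenvalues) - (# negative eigenvalues) = 0

0


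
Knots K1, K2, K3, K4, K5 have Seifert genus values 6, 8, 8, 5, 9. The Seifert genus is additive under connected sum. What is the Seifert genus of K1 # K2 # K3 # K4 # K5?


The Seifert genus is additive under connected sum.
Seifert genus(K1 # K2 # K3 # K4 # K5) = (6) + (8) + (8) + (5) + (9)
= 36

36


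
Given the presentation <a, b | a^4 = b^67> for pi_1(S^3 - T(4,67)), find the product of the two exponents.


The relation is a^4 = b^67.
Product of exponents = 4 * 67
= 268

268


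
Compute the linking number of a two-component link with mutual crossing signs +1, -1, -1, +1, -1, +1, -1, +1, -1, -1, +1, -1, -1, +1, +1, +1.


Step 1: Count positive crossings: 8
Step 2: Count negative crossings: 8
Step 3: Sum of signs = 8 - 8 = 0
Step 4: Linking number = sum/2 = 0/2 = 0

0


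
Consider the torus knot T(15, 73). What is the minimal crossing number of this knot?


For a torus knot T(p, q) with gcd(p,q)=1,
the crossing number is min(p*(q-1), q*(p-1)).
p*(q-1) = 15*72 = 1080
q*(p-1) = 73*14 = 1022
min(1080, 1022) = 1022

1022


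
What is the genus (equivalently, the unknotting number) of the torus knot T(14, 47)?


For a torus knot T(p,q), both the unknotting number and genus equal (p-1)(q-1)/2.
= (14-1)(47-1)/2
= 13*46/2
= 598/2 = 299

299


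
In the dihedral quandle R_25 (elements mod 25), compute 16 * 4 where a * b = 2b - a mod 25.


16 * 4 = 2*4 - 16 mod 25
= 8 - 16 mod 25
= -8 mod 25 = 17

17


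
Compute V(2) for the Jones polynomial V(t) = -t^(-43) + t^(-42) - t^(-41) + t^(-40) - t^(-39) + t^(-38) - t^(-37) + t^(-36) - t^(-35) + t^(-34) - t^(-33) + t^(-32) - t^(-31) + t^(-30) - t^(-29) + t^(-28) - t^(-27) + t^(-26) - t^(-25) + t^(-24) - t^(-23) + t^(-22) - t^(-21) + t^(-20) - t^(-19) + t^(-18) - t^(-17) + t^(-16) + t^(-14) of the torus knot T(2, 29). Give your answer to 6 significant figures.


Substituting t = 2 into V(t) = -t^(-43) + t^(-42) - t^(-41) + t^(-40) - t^(-39) + t^(-38) - t^(-37) + t^(-36) - t^(-35) + t^(-34) - t^(-33) + t^(-32) - t^(-31) + t^(-30) - t^(-29) + t^(-28) - t^(-27) + t^(-26) - t^(-25) + t^(-24) - t^(-23) + t^(-22) - t^(-21) + t^(-20) - t^(-19) + t^(-18) - t^(-17) + t^(-16) + t^(-14):
  (-)t^(-43) = -1.13687e-13
  (+)t^(-42) = 2.27374e-13
  (-)t^(-41) = -4.54747e-13
  (+)t^(-40) = 9.09495e-13
  (-)t^(-39) = -1.81899e-12
  (+)t^(-38) = 3.63798e-12
  (-)t^(-37) = -7.27596e-12
  (+)t^(-36) = 1.45519e-11
  (-)t^(-35) = -2.91038e-11
  (+)t^(-34) = 5.82077e-11
  (-)t^(-33) = -1.16415e-10
  (+)t^(-32) = 2.32831e-10
  (-)t^(-31) = -4.65661e-10
  (+)t^(-30) = 9.31323e-10
  (-)t^(-29) = -1.86265e-09
  (+)t^(-28) = 3.72529e-09
  (-)t^(-27) = -7.45058e-09
  (+)t^(-26) = 1.49012e-08
  (-)t^(-25) = -2.98023e-08
  (+)t^(-24) = 5.96046e-08
  (-)t^(-23) = -1.19209e-07
  (+)t^(-22) = 2.38419e-07
  (-)t^(-21) = -4.76837e-07
  (+)t^(-20) = 9.53674e-07
  (-)t^(-19) = -1.90735e-06
  (+)t^(-18) = 3.8147e-06
  (-)t^(-17) = -7.62939e-06
  (+)t^(-16) = 1.52588e-05
  (+)t^(-14) = 6.10352e-05
Sum = (-1.13687e-13) + (2.27374e-13) + (-4.54747e-13) + (9.09495e-13) + (-1.81899e-12) + (3.63798e-12) + (-7.27596e-12) + (1.45519e-11) + (-2.91038e-11) + (5.82077e-11) + (-1.16415e-10) + (2.32831e-10) + (-4.65661e-10) + (9.31323e-10) + (-1.86265e-09) + (3.72529e-09) + (-7.45058e-09) + (1.49012e-08) + (-2.98023e-08) + (5.96046e-08) + (-1.19209e-07) + (2.38419e-07) + (-4.76837e-07) + (9.53674e-07) + (-1.90735e-06) + (3.8147e-06) + (-7.62939e-06) + (1.52588e-05) + (6.10352e-05)
= 7.120768225e-05
Rounded to 6 significant figures: 7.12077e-05

7.12077e-05


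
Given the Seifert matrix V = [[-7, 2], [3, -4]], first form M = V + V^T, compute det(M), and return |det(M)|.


Step 1: Form V + V^T where V = [[-7, 2], [3, -4]]
  V^T = [[-7, 3], [2, -4]]
  V + V^T = [[-14, 5], [5, -8]]
Step 2: det(V + V^T) = (-14)*(-8) - 5*5
  = 112 - 25 = 87
Step 3: Knot determinant = |det(V + V^T)| = |87| = 87

87


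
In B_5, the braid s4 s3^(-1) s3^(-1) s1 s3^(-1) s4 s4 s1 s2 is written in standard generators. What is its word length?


The word length counts the number of generators (including inverses).
Listing each generator: s4, s3^(-1), s3^(-1), s1, s3^(-1), s4, s4, s1, s2
There are 9 generators in this braid word.

9


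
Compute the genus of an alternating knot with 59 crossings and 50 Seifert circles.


For alternating knots, g = (c - s + 1)/2.
= (59 - 50 + 1)/2
= 10/2 = 5

5


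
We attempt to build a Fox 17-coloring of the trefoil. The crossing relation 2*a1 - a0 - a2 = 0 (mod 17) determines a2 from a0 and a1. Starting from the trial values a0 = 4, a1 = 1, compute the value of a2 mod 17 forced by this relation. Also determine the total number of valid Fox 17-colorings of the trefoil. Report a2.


Step 1: Apply the given crossing relation 2*a1 - a0 - a2 = 0 (mod 17).
  a2 = 2*a1 - a0 mod 17
  a2 = 2*1 - 4 mod 17
  a2 = 2 - 4 mod 17
  a2 = -2 mod 17 = 15
Step 2: The trefoil has determinant 3.
  Number of Fox p-colorings (p prime) is p^2 if p = 3, else p.
  Since 17 does not divide 3, only trivial (constant) colorings exist.
  (So the trial a0 = 4, a1 = 1 with a0 != a1 does NOT extend to a valid coloring of the whole trefoil: the other two crossing relations require 3*(a1 - a0) = 0 (mod 17), which fails.)
  Total colorings = 17
Step 3: a2 = 15, total Fox 17-colorings = 17

15


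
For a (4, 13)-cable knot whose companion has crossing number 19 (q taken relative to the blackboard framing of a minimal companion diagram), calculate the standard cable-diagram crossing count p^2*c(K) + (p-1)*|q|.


Step 1: Each of the c(K) crossings of the companion diagram becomes p*p = p^2 crossings among the p parallel strands, and each of the |q| twists s_1 s_2 ... s_(p-1) adds (p-1) crossings.
  Crossings = p^2 * c(K) + (p-1)*|q|
Step 2: = 4^2 * 19 + (4-1)*13
Step 3: = 16*19 + 3*13
Step 4: = 304 + 39 = 343

343


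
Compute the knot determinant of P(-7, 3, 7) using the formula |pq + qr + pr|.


Step 1: Compute pq + qr + pr.
pq = (-7)*3 = -21
qr = 3*7 = 21
pr = (-7)*7 = -49
pq + qr + pr = -21 + 21 + (-49) = -49
Step 2: Take absolute value.
det(P(-7,3,7)) = |-49| = 49

49


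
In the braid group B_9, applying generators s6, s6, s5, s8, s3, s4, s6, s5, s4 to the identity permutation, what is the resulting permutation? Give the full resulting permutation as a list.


Starting with identity [1, 2, 3, 4, 5, 6, 7, 8, 9].
Apply generators in sequence:
  After s6: [1, 2, 3, 4, 5, 7, 6, 8, 9]
  After s6: [1, 2, 3, 4, 5, 6, 7, 8, 9]
  After s5: [1, 2, 3, 4, 6, 5, 7, 8, 9]
  After s8: [1, 2, 3, 4, 6, 5, 7, 9, 8]
  After s3: [1, 2, 4, 3, 6, 5, 7, 9, 8]
  After s4: [1, 2, 4, 6, 3, 5, 7, 9, 8]
  After s6: [1, 2, 4, 6, 3, 7, 5, 9, 8]
  After s5: [1, 2, 4, 6, 7, 3, 5, 9, 8]
  After s4: [1, 2, 4, 7, 6, 3, 5, 9, 8]
Final permutation: [1, 2, 4, 7, 6, 3, 5, 9, 8]

[1, 2, 4, 7, 6, 3, 5, 9, 8]


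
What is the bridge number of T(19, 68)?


The bridge number of T(p,q) is min(p,q).
min(19, 68) = 19

19


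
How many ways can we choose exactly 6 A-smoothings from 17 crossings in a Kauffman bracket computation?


We choose which 6 of 17 crossings get A-smoothings.
C(17, 6) = 17! / (6! * 11!)
= 12376

12376


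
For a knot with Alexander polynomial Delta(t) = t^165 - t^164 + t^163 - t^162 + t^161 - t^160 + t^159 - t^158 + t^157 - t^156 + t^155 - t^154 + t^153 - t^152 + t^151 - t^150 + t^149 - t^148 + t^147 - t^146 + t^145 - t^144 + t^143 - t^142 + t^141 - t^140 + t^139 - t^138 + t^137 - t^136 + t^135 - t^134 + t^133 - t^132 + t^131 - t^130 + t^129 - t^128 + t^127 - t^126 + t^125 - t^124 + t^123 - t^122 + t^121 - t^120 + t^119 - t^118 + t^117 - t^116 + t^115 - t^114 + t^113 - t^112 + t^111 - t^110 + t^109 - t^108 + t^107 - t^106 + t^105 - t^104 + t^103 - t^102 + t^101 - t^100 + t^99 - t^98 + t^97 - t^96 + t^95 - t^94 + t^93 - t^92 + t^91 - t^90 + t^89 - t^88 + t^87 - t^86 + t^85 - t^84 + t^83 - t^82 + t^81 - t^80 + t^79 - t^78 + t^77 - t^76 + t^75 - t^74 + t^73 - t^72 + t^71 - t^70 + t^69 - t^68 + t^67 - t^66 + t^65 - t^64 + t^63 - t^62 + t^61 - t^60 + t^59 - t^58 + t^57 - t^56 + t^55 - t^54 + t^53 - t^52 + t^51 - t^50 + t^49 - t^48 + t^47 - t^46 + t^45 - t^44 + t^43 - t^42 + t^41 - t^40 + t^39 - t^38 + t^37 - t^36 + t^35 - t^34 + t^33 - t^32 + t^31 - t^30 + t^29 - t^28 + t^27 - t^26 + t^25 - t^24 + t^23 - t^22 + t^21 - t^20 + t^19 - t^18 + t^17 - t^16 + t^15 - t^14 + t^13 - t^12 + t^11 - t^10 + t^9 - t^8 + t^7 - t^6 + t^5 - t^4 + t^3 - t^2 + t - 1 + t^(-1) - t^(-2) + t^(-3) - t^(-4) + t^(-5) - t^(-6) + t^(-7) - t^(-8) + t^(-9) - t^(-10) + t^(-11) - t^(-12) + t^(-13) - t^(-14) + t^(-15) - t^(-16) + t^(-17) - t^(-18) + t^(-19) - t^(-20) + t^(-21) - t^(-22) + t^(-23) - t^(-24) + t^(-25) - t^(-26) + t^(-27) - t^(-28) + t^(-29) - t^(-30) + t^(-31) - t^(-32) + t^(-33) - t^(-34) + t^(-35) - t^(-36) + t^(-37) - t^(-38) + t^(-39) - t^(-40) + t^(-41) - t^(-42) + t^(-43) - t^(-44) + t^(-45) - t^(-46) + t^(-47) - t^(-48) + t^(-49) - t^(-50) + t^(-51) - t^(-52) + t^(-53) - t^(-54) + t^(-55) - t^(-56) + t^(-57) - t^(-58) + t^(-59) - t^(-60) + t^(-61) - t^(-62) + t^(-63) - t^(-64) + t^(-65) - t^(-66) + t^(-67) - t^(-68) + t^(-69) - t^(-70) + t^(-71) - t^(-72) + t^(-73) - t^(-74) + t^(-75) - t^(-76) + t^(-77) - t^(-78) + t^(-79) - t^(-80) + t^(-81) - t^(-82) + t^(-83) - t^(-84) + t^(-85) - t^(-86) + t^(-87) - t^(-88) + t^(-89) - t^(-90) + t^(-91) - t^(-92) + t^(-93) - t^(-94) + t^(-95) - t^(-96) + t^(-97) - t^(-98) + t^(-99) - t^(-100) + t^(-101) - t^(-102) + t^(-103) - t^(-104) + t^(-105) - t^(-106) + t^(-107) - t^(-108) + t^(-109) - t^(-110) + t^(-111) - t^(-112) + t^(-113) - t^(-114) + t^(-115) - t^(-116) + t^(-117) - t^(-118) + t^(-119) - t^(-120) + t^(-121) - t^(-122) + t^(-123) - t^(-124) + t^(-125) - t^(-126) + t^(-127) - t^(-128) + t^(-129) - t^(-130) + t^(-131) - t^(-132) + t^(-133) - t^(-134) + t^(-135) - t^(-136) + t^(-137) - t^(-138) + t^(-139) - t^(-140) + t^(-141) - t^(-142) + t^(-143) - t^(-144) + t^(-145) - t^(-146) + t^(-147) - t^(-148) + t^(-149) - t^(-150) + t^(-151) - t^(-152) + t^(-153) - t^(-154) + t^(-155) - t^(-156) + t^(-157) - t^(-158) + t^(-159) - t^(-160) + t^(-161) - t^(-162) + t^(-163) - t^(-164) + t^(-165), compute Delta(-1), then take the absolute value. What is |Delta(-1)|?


Step 1: The polynomial has 331 terms with alternating signs, exponents from 165 down to -165.
Step 2: Substitute t = -1. The i-th term has coefficient (-1)^i and exponent (m-i),
  so its value is (-1)^i * (-1)^(m-i) = (-1)^m = -1 for every i.
Step 3: All 331 terms equal -1, so Delta(-1) = 331 * (-1) = -331
Step 4: |Delta(-1)| = 331

331


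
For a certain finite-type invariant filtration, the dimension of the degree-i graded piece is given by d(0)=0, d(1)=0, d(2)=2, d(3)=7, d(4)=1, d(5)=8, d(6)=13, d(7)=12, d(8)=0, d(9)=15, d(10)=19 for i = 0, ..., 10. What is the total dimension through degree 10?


Total dimension = d(0) + d(1) + ... + d(10)
= 0 + 0 + 2 + 7 + 1 + 8 + 13 + 12 + 0 + 15 + 19
= 77

77


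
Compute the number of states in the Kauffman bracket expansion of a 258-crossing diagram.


Each crossing contributes 2 choices (A-smoothing or B-smoothing).
Total states = 2^258 = 463168356949264781694283940034751631413079938662562256157830336031652518559744

463168356949264781694283940034751631413079938662562256157830336031652518559744


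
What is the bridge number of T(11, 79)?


The bridge number of T(p,q) is min(p,q).
min(11, 79) = 11

11


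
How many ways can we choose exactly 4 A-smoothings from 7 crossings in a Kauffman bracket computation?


We choose which 4 of 7 crossings get A-smoothings.
C(7, 4) = 7! / (4! * 3!)
= 35

35


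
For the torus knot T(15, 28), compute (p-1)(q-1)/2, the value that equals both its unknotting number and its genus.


For a torus knot T(p,q), both the unknotting number and genus equal (p-1)(q-1)/2.
= (15-1)(28-1)/2
= 14*27/2
= 378/2 = 189

189


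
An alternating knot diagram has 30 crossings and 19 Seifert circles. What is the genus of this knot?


For alternating knots, g = (c - s + 1)/2.
= (30 - 19 + 1)/2
= 12/2 = 6

6


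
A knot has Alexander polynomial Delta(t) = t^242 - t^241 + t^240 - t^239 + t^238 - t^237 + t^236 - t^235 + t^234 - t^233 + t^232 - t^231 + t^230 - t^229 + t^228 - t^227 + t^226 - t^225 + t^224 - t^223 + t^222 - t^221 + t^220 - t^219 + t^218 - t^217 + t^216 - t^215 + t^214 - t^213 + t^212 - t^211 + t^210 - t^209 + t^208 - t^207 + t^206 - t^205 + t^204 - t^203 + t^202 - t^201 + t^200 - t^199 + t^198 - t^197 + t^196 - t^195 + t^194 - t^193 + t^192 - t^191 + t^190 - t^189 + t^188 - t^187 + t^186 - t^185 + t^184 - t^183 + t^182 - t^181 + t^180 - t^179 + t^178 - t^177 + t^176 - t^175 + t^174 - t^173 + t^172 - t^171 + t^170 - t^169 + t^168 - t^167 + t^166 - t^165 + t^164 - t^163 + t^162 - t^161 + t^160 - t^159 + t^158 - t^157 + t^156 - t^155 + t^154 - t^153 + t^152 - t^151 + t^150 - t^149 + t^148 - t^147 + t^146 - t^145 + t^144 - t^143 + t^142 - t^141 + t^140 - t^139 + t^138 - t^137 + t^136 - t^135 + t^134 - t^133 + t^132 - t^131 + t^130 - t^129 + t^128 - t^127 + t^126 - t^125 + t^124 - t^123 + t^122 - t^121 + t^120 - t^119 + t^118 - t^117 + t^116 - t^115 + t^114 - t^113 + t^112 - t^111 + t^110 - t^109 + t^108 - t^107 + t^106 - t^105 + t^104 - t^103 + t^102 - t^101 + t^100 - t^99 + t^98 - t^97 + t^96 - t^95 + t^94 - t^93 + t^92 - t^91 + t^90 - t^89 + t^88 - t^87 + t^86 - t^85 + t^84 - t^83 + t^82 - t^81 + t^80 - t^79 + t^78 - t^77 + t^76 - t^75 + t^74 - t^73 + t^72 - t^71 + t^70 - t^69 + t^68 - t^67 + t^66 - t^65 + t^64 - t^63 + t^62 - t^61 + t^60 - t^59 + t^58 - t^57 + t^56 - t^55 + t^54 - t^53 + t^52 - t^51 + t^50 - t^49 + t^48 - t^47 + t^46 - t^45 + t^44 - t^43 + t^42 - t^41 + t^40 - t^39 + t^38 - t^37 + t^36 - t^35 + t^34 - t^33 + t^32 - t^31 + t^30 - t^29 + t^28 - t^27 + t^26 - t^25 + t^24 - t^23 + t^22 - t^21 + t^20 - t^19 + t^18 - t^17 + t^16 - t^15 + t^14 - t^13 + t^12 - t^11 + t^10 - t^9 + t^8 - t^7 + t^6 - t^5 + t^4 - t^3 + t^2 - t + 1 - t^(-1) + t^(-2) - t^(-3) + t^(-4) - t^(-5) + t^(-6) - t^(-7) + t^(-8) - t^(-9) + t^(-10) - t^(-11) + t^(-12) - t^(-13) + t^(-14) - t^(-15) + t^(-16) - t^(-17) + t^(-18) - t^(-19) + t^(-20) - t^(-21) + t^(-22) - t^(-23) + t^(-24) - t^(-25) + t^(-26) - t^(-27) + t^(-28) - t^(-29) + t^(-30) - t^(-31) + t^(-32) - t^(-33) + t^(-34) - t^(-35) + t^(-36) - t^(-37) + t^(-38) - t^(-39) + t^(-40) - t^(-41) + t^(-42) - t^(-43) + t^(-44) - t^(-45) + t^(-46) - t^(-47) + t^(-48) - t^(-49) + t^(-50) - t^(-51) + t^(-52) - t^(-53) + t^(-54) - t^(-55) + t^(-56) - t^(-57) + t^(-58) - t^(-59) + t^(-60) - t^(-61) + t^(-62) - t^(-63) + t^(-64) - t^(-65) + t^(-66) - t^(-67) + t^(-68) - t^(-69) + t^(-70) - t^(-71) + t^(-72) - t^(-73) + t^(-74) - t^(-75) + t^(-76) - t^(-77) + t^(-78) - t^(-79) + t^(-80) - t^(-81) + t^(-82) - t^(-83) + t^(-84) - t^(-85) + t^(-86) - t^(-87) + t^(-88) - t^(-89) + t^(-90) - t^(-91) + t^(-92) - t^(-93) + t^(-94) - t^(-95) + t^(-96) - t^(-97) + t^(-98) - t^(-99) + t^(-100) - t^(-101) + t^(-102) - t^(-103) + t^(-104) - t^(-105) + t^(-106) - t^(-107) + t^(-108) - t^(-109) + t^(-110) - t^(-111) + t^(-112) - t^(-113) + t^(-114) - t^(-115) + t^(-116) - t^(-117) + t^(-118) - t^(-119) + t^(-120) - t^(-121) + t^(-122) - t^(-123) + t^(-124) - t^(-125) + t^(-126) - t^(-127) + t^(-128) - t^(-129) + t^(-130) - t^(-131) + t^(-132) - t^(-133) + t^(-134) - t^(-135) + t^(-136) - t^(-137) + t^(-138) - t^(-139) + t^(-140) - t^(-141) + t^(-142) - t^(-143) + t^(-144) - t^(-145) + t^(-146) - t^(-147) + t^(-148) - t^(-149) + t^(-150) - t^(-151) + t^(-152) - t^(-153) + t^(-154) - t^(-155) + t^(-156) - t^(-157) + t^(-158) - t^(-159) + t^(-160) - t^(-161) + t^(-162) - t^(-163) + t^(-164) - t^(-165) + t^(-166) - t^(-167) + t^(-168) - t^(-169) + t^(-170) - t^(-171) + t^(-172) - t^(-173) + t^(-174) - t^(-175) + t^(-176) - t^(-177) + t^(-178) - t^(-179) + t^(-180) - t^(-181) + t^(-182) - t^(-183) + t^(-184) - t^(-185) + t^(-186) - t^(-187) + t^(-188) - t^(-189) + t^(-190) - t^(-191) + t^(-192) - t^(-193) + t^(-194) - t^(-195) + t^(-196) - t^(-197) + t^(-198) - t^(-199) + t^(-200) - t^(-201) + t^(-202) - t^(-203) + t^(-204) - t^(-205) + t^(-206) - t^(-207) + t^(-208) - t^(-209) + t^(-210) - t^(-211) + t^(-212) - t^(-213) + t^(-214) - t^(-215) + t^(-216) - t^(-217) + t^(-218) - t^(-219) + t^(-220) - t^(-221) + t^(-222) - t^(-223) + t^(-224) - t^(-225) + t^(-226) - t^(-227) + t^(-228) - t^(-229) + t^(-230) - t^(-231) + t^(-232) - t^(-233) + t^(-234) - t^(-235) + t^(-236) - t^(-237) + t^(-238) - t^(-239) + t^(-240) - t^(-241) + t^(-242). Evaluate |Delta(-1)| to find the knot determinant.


Step 1: The polynomial has 485 terms with alternating signs, exponents from 242 down to -242.
Step 2: Substitute t = -1. The i-th term has coefficient (-1)^i and exponent (m-i),
  so its value is (-1)^i * (-1)^(m-i) = (-1)^m = 1 for every i.
Step 3: All 485 terms equal 1, so Delta(-1) = 485 * (1) = 485
Step 4: |Delta(-1)| = 485

485


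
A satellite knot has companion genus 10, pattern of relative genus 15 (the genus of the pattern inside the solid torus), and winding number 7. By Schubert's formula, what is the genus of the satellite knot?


Schubert: g(satellite) = g_rel(pattern) + |winding| * g(companion),
where g_rel(pattern) is the genus of the pattern relative to the solid torus.
= 15 + 7 * 10
= 15 + 70 = 85

85


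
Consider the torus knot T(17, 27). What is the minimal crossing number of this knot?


For a torus knot T(p, q) with gcd(p,q)=1,
the crossing number is min(p*(q-1), q*(p-1)).
p*(q-1) = 17*26 = 442
q*(p-1) = 27*16 = 432
min(442, 432) = 432

432


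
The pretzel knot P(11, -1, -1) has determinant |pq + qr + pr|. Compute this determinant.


Step 1: Compute pq + qr + pr.
pq = 11*(-1) = -11
qr = (-1)*(-1) = 1
pr = 11*(-1) = -11
pq + qr + pr = -11 + 1 + (-11) = -21
Step 2: Take absolute value.
det(P(11,-1,-1)) = |-21| = 21

21


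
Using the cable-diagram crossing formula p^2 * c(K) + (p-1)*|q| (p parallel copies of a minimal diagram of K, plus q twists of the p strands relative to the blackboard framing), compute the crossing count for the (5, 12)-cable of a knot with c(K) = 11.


Step 1: Each of the c(K) crossings of the companion diagram becomes p*p = p^2 crossings among the p parallel strands, and each of the |q| twists s_1 s_2 ... s_(p-1) adds (p-1) crossings.
  Crossings = p^2 * c(K) + (p-1)*|q|
Step 2: = 5^2 * 11 + (5-1)*12
Step 3: = 25*11 + 4*12
Step 4: = 275 + 48 = 323

323


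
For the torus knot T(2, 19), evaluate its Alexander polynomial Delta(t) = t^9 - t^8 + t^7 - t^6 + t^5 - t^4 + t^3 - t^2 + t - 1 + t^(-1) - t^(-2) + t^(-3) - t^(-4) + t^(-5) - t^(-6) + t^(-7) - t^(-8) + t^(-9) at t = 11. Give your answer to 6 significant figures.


Substituting t = 11 into Delta(t) = t^9 - t^8 + t^7 - t^6 + t^5 - t^4 + t^3 - t^2 + t - 1 + t^(-1) - t^(-2) + t^(-3) - t^(-4) + t^(-5) - t^(-6) + t^(-7) - t^(-8) + t^(-9):
Term values: (2357947691) + (-214358881) + (19487171) + (-1771561) + (161051) + (-14641) + (1331) + (-121) + (11) + (-1) + (0.0909091) + (-0.00826446) + (0.000751315) + (-6.83013e-05) + (6.20921e-06) + (-5.64474e-07) + (5.13158e-08) + (-4.66507e-09) + (4.24098e-10)
Sum = 2161452050
Rounded to 6 significant figures: 2.16145e+09

2.16145e+09


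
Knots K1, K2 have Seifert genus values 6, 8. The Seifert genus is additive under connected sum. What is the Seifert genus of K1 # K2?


The Seifert genus is additive under connected sum.
Seifert genus(K1 # K2) = (6) + (8)
= 14

14


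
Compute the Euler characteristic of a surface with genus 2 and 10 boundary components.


chi = 2 - 2g - b
= 2 - 2*2 - 10
= 2 - 4 - 10 = -12

-12


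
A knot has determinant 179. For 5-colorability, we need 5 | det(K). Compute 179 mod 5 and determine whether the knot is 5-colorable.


Step 1: A knot is p-colorable if and only if p divides its determinant.
Step 2: Compute 179 mod 5.
179 = 35 * 5 + 4
Step 3: 179 mod 5 = 4
Step 4: The knot is 5-colorable: no

4


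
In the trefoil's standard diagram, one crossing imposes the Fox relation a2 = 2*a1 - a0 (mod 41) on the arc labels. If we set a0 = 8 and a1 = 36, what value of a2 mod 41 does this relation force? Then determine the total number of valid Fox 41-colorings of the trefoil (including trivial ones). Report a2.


Step 1: Apply the given crossing relation 2*a1 - a0 - a2 = 0 (mod 41).
  a2 = 2*a1 - a0 mod 41
  a2 = 2*36 - 8 mod 41
  a2 = 72 - 8 mod 41
  a2 = 64 mod 41 = 23
Step 2: The trefoil has determinant 3.
  Number of Fox p-colorings (p prime) is p^2 if p = 3, else p.
  Since 41 does not divide 3, only trivial (constant) colorings exist.
  (So the trial a0 = 8, a1 = 36 with a0 != a1 does NOT extend to a valid coloring of the whole trefoil: the other two crossing relations require 3*(a1 - a0) = 0 (mod 41), which fails.)
  Total colorings = 41
Step 3: a2 = 23, total Fox 41-colorings = 41

23


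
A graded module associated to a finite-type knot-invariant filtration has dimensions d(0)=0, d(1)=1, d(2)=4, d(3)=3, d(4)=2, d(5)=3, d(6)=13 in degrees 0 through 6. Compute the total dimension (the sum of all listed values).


Total dimension = d(0) + d(1) + ... + d(6)
= 0 + 1 + 4 + 3 + 2 + 3 + 13
= 26

26


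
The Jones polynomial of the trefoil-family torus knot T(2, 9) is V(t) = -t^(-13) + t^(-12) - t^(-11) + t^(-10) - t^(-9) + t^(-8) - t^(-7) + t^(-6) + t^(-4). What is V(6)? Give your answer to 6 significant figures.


Substituting t = 6 into V(t) = -t^(-13) + t^(-12) - t^(-11) + t^(-10) - t^(-9) + t^(-8) - t^(-7) + t^(-6) + t^(-4):
  (-)t^(-13) = -7.65656e-11
  (+)t^(-12) = 4.59394e-10
  (-)t^(-11) = -2.75636e-09
  (+)t^(-10) = 1.65382e-08
  (-)t^(-9) = -9.9229e-08
  (+)t^(-8) = 5.95374e-07
  (-)t^(-7) = -3.57225e-06
  (+)t^(-6) = 2.14335e-05
  (+)t^(-4) = 0.000771605
Sum = (-7.65656e-11) + (4.59394e-10) + (-2.75636e-09) + (1.65382e-08) + (-9.9229e-08) + (5.95374e-07) + (-3.57225e-06) + (2.14335e-05) + (0.000771605)
= 0.0007899764735
Rounded to 6 significant figures: 0.000789976

0.000789976


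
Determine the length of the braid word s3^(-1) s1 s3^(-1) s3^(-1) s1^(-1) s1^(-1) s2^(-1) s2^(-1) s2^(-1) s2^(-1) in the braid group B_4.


The word length counts the number of generators (including inverses).
Listing each generator: s3^(-1), s1, s3^(-1), s3^(-1), s1^(-1), s1^(-1), s2^(-1), s2^(-1), s2^(-1), s2^(-1)
There are 10 generators in this braid word.

10


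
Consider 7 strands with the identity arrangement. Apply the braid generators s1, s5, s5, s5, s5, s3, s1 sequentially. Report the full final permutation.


Starting with identity [1, 2, 3, 4, 5, 6, 7].
Apply generators in sequence:
  After s1: [2, 1, 3, 4, 5, 6, 7]
  After s5: [2, 1, 3, 4, 6, 5, 7]
  After s5: [2, 1, 3, 4, 5, 6, 7]
  After s5: [2, 1, 3, 4, 6, 5, 7]
  After s5: [2, 1, 3, 4, 5, 6, 7]
  After s3: [2, 1, 4, 3, 5, 6, 7]
  After s1: [1, 2, 4, 3, 5, 6, 7]
Final permutation: [1, 2, 4, 3, 5, 6, 7]

[1, 2, 4, 3, 5, 6, 7]


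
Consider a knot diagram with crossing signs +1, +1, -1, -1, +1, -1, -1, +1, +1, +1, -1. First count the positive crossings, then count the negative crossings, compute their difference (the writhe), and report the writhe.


Step 1: Count positive crossings (+1).
Positive crossings: 6
Step 2: Count negative crossings (-1).
Negative crossings: 5
Step 3: Writhe = (positive) - (negative)
w = 6 - 5 = 1
Step 4: |w| = 1, and w is positive

1


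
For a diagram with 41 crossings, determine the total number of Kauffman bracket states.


Each crossing contributes 2 choices (A-smoothing or B-smoothing).
Total states = 2^41 = 2199023255552

2199023255552


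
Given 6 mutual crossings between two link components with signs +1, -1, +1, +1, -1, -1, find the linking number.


Step 1: Count positive crossings: 3
Step 2: Count negative crossings: 3
Step 3: Sum of signs = 3 - 3 = 0
Step 4: Linking number = sum/2 = 0/2 = 0

0


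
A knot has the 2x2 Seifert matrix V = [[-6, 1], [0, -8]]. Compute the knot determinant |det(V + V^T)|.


Step 1: Form V + V^T where V = [[-6, 1], [0, -8]]
  V^T = [[-6, 0], [1, -8]]
  V + V^T = [[-12, 1], [1, -16]]
Step 2: det(V + V^T) = (-12)*(-16) - 1*1
  = 192 - 1 = 191
Step 3: Knot determinant = |det(V + V^T)| = |191| = 191

191


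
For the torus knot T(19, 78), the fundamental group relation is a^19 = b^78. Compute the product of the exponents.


The relation is a^19 = b^78.
Product of exponents = 19 * 78
= 1482

1482


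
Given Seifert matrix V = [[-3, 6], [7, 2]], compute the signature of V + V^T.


Step 1: V + V^T = [[-6, 13], [13, 4]]
Step 2: trace = -2, det = -193
Step 3: Discriminant = (-2)^2 - 4*(-193) = 776
Step 4: Eigenvalues: 12.9284, -14.9284
Step 5: Signature = (# positive eigenvalues) - (# negative eigenvalues) = 0

0


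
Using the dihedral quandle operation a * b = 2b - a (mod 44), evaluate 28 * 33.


28 * 33 = 2*33 - 28 mod 44
= 66 - 28 mod 44
= 38 mod 44 = 38

38


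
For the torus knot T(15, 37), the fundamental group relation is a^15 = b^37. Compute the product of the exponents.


The relation is a^15 = b^37.
Product of exponents = 15 * 37
= 555

555


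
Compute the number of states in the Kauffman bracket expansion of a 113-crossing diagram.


Each crossing contributes 2 choices (A-smoothing or B-smoothing).
Total states = 2^113 = 10384593717069655257060992658440192

10384593717069655257060992658440192


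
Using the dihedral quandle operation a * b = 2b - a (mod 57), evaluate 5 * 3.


5 * 3 = 2*3 - 5 mod 57
= 6 - 5 mod 57
= 1 mod 57 = 1

1


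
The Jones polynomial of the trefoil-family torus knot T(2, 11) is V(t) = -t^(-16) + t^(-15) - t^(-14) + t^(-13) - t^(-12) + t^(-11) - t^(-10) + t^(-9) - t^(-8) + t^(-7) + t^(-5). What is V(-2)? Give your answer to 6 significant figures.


Substituting t = -2 into V(t) = -t^(-16) + t^(-15) - t^(-14) + t^(-13) - t^(-12) + t^(-11) - t^(-10) + t^(-9) - t^(-8) + t^(-7) + t^(-5):
  (-)t^(-16) = -1.52588e-05
  (+)t^(-15) = -3.05176e-05
  (-)t^(-14) = -6.10352e-05
  (+)t^(-13) = -0.00012207
  (-)t^(-12) = -0.000244141
  (+)t^(-11) = -0.000488281
  (-)t^(-10) = -0.000976562
  (+)t^(-9) = -0.00195312
  (-)t^(-8) = -0.00390625
  (+)t^(-7) = -0.0078125
  (+)t^(-5) = -0.03125
Sum = (-1.52588e-05) + (-3.05176e-05) + (-6.10352e-05) + (-0.00012207) + (-0.000244141) + (-0.000488281) + (-0.000976562) + (-0.00195312) + (-0.00390625) + (-0.0078125) + (-0.03125)
= -0.04685974121
Rounded to 6 significant figures: -0.0468597

-0.0468597


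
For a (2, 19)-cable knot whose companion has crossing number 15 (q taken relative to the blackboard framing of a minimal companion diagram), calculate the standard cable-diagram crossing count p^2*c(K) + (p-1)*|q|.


Step 1: Each of the c(K) crossings of the companion diagram becomes p*p = p^2 crossings among the p parallel strands, and each of the |q| twists s_1 s_2 ... s_(p-1) adds (p-1) crossings.
  Crossings = p^2 * c(K) + (p-1)*|q|
Step 2: = 2^2 * 15 + (2-1)*19
Step 3: = 4*15 + 1*19
Step 4: = 60 + 19 = 79

79


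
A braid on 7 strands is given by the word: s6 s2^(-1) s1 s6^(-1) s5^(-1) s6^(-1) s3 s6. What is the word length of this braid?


The word length counts the number of generators (including inverses).
Listing each generator: s6, s2^(-1), s1, s6^(-1), s5^(-1), s6^(-1), s3, s6
There are 8 generators in this braid word.

8


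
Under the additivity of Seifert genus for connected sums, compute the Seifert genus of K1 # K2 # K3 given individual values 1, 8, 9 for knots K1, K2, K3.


The Seifert genus is additive under connected sum.
Seifert genus(K1 # K2 # K3) = (1) + (8) + (9)
= 18

18


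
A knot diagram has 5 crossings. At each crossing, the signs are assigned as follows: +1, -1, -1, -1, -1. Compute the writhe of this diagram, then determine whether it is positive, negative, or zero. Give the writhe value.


Step 1: Count positive crossings (+1).
Positive crossings: 1
Step 2: Count negative crossings (-1).
Negative crossings: 4
Step 3: Writhe = (positive) - (negative)
w = 1 - 4 = -3
Step 4: |w| = 3, and w is negative

-3


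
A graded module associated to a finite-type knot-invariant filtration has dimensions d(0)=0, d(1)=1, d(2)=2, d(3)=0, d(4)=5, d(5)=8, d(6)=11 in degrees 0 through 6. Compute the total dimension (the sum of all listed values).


Total dimension = d(0) + d(1) + ... + d(6)
= 0 + 1 + 2 + 0 + 5 + 8 + 11
= 27

27


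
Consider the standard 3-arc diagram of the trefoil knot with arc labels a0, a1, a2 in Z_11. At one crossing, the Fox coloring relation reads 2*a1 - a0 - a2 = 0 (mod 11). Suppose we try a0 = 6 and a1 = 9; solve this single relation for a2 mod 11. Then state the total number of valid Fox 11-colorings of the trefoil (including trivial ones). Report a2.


Step 1: Apply the given crossing relation 2*a1 - a0 - a2 = 0 (mod 11).
  a2 = 2*a1 - a0 mod 11
  a2 = 2*9 - 6 mod 11
  a2 = 18 - 6 mod 11
  a2 = 12 mod 11 = 1
Step 2: The trefoil has determinant 3.
  Number of Fox p-colorings (p prime) is p^2 if p = 3, else p.
  Since 11 does not divide 3, only trivial (constant) colorings exist.
  (So the trial a0 = 6, a1 = 9 with a0 != a1 does NOT extend to a valid coloring of the whole trefoil: the other two crossing relations require 3*(a1 - a0) = 0 (mod 11), which fails.)
  Total colorings = 11
Step 3: a2 = 1, total Fox 11-colorings = 11

1


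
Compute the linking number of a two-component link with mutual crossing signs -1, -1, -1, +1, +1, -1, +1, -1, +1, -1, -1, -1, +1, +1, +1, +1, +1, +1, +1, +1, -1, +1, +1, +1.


Step 1: Count positive crossings: 15
Step 2: Count negative crossings: 9
Step 3: Sum of signs = 15 - 9 = 6
Step 4: Linking number = sum/2 = 6/2 = 3

3


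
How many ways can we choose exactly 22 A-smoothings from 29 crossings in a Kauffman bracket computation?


We choose which 22 of 29 crossings get A-smoothings.
C(29, 22) = 29! / (22! * 7!)
= 1560780

1560780


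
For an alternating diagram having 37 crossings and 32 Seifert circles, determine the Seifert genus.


For alternating knots, g = (c - s + 1)/2.
= (37 - 32 + 1)/2
= 6/2 = 3

3


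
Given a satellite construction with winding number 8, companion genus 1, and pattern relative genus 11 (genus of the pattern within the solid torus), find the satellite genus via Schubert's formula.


Schubert: g(satellite) = g_rel(pattern) + |winding| * g(companion),
where g_rel(pattern) is the genus of the pattern relative to the solid torus.
= 11 + 8 * 1
= 11 + 8 = 19

19


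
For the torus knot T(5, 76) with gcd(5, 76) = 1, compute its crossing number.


For a torus knot T(p, q) with gcd(p,q)=1,
the crossing number is min(p*(q-1), q*(p-1)).
p*(q-1) = 5*75 = 375
q*(p-1) = 76*4 = 304
min(375, 304) = 304

304


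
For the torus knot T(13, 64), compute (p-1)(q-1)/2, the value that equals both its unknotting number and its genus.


For a torus knot T(p,q), both the unknotting number and genus equal (p-1)(q-1)/2.
= (13-1)(64-1)/2
= 12*63/2
= 756/2 = 378

378


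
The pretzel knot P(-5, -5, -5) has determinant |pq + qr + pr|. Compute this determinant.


Step 1: Compute pq + qr + pr.
pq = (-5)*(-5) = 25
qr = (-5)*(-5) = 25
pr = (-5)*(-5) = 25
pq + qr + pr = 25 + 25 + 25 = 75
Step 2: Take absolute value.
det(P(-5,-5,-5)) = |75| = 75

75


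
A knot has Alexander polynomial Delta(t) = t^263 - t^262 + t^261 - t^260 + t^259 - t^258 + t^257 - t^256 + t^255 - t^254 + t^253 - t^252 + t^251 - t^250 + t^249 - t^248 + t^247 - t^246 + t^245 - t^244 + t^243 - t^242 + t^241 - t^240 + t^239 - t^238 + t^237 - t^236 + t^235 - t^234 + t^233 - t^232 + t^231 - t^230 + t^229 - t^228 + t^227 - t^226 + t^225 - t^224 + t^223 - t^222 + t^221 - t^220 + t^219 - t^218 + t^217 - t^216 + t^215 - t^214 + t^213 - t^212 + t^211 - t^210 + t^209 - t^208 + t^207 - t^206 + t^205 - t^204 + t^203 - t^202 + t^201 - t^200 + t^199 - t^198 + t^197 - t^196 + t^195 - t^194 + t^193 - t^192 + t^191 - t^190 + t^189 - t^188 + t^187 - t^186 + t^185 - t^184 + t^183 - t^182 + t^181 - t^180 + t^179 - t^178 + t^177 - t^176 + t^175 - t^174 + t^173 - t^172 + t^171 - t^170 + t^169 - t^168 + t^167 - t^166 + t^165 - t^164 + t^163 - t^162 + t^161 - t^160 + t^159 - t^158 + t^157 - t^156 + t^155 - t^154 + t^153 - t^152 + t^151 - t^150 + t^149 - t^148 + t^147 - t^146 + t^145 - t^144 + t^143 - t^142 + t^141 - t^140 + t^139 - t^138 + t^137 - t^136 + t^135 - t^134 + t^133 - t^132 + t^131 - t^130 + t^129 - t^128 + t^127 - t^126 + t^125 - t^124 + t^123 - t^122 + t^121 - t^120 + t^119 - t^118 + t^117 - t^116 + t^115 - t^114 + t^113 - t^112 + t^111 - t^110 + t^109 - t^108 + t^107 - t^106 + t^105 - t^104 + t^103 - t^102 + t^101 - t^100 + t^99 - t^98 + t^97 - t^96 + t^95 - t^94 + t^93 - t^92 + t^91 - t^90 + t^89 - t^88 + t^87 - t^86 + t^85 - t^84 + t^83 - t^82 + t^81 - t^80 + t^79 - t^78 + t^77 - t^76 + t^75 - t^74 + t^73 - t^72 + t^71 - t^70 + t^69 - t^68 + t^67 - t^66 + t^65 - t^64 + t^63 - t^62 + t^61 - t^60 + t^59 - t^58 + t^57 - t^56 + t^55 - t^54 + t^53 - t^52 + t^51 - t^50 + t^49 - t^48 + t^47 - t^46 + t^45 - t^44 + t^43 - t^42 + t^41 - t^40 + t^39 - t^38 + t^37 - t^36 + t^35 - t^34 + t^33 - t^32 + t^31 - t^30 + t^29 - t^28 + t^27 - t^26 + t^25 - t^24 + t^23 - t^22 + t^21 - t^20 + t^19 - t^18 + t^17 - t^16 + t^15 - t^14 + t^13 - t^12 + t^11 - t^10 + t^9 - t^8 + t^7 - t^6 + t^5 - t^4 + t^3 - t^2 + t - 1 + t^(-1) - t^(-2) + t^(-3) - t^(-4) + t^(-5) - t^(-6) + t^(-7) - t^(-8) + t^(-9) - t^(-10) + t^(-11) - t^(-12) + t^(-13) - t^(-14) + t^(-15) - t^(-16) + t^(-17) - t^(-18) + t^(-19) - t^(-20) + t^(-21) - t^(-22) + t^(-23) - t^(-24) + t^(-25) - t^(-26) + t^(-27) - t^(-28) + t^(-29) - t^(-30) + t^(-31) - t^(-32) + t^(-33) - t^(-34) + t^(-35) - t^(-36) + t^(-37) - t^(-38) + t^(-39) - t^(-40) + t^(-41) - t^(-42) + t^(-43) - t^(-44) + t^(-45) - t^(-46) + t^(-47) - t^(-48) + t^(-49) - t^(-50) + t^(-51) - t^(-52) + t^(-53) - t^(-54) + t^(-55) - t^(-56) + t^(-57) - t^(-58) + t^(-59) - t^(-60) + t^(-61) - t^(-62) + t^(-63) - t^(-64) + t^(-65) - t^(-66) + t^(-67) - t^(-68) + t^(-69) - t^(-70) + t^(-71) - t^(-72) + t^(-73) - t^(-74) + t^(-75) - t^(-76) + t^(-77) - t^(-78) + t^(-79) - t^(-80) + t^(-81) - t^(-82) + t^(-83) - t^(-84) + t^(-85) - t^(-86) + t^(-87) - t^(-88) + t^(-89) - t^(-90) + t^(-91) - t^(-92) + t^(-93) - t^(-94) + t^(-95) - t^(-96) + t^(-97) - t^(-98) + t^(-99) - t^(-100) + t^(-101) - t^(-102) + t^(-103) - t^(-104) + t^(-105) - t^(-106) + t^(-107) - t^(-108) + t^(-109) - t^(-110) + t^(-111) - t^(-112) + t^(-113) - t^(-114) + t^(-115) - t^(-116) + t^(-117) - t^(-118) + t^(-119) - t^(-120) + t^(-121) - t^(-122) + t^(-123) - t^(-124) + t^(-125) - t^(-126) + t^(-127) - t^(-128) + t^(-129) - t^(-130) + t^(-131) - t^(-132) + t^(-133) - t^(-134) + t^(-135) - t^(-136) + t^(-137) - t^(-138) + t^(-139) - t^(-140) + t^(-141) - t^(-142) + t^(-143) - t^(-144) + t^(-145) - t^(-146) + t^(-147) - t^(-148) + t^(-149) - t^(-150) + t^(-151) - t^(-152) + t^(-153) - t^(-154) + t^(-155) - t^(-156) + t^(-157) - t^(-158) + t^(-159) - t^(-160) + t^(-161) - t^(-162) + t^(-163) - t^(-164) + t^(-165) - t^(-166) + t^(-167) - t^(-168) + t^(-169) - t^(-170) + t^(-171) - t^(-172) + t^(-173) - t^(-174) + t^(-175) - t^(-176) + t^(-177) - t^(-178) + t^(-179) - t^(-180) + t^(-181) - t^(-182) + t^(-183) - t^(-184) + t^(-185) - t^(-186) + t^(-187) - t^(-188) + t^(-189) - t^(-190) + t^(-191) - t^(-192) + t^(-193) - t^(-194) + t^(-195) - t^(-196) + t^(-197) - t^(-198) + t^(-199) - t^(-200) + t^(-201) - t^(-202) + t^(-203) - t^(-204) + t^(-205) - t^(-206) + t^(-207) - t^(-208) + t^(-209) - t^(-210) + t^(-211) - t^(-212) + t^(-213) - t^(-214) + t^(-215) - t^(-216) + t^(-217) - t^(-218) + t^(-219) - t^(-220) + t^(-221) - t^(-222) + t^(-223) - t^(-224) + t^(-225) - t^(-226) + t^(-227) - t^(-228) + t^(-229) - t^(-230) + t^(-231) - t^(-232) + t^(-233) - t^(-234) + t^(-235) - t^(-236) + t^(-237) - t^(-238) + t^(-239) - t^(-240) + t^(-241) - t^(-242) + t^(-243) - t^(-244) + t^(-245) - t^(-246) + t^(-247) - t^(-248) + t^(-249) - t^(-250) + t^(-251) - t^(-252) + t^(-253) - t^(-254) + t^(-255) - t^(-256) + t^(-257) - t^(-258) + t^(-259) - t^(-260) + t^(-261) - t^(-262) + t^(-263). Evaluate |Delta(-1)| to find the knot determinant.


Step 1: The polynomial has 527 terms with alternating signs, exponents from 263 down to -263.
Step 2: Substitute t = -1. The i-th term has coefficient (-1)^i and exponent (m-i),
  so its value is (-1)^i * (-1)^(m-i) = (-1)^m = -1 for every i.
Step 3: All 527 terms equal -1, so Delta(-1) = 527 * (-1) = -527
Step 4: |Delta(-1)| = 527

527
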